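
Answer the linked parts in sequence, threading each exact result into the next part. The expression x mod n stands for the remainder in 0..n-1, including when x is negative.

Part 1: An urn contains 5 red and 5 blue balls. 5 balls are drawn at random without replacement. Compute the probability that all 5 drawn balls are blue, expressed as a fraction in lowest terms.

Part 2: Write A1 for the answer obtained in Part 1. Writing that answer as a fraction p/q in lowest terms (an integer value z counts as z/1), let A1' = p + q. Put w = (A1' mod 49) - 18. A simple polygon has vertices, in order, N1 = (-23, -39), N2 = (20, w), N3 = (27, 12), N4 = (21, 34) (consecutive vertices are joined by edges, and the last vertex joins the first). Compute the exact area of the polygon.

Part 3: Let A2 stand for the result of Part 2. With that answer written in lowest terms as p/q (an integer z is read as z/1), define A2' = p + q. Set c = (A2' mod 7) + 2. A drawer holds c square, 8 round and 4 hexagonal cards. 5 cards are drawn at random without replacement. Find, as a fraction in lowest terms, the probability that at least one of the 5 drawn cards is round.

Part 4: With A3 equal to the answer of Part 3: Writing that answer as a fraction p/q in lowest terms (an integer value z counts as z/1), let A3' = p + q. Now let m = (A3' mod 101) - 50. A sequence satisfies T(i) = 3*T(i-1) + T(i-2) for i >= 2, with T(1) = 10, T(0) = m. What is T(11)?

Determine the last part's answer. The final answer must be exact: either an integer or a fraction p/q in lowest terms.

1586158

Part 1: total draws C(10,5) = 252; favorable C(5,5) = 1; P = 1/252; answer 1/252
Part 2: A1 = 1/252; threaded value p + q = 253; w = -10; cross terms: (-23*-10 - 20*-39)=1010, (20*12 - 27*-10)=510, (27*34 - 21*12)=666, (21*-39 - -23*34)=-37; twice the area = |2149| = 2149; area = 2149/2; answer 2149/2
Part 3: A2 = 2149/2; threaded value p + q = 2151; c = 4; total draws C(16,5) = 4368; complement C(8,5) = 56; favorable 4368 - 56 = 4312; P = 77/78; answer 77/78
Part 4: A3 = 77/78; threaded value p + q = 155; m = 4; T(2) = 3*(10) + 1*(4) = 34; iterating: T(2)=34, T(3)=112, T(4)=370, T(5)=1222, T(6)=4036, T(7)=13330, T(8)=44026, T(9)=145408, T(10)=480250, T(11)=1586158; answer 1586158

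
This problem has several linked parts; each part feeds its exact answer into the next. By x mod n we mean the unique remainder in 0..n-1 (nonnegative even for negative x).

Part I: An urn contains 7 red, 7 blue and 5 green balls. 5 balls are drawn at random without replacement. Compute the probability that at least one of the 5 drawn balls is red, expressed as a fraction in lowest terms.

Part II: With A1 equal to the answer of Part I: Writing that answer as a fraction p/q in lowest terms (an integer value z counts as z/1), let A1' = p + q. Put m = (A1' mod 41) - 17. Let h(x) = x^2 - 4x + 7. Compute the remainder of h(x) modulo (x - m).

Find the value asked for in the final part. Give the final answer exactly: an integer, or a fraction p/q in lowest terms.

Part I: total draws C(19,5) = 11628; complement C(12,5) = 792; favorable 11628 - 792 = 10836; P = 301/323; answer 301/323
Part II: A1 = 301/323; threaded value p + q = 624; m = -8; remainder = value at the root: 1*(-8)^2 - 4*(-8)^1 + 7 = (64) + (32) + (7) = 103; answer 103

103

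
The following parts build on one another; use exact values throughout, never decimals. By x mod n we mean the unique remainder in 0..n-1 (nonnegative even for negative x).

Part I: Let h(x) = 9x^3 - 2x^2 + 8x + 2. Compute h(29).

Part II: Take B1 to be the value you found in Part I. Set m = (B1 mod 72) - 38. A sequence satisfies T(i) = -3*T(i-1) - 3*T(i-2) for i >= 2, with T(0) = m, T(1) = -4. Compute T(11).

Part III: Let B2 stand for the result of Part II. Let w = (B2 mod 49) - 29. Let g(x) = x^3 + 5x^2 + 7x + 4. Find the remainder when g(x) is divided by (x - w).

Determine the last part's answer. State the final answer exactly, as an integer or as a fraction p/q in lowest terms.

442

Part I: 9*(29)^3 - 2*(29)^2 + 8*(29)^1 + 2 = (219501) + (-1682) + (232) + (2) = 218053; answer 218053
Part II: B1 = 218053; m = -1; T(2) = -3*(-4) - 3*(-1) = 15; iterating: T(2)=15, T(3)=-33, T(4)=54, T(5)=-63, T(6)=27, T(7)=108, T(8)=-405, T(9)=891, T(10)=-1458, T(11)=1701; answer 1701
Part III: B2 = 1701; w = 6; remainder = value at the root: 1*(6)^3 + 5*(6)^2 + 7*(6)^1 + 4 = (216) + (180) + (42) + (4) = 442; answer 442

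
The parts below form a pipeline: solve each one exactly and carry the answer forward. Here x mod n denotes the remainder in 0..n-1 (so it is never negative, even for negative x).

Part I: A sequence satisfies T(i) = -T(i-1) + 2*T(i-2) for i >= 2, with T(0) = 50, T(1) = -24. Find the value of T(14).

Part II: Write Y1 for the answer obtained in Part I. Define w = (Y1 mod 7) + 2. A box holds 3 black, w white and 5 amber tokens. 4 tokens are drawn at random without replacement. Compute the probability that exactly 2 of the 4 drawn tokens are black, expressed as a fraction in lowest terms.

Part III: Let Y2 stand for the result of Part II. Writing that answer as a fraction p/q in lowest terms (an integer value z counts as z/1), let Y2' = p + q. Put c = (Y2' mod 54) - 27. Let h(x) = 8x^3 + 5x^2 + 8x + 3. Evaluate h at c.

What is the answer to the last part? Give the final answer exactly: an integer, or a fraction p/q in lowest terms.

Part I: T(2) = -1*(-24) + 2*(50) = 124; iterating: T(2)=124, T(3)=-172, T(4)=420, T(5)=-764, T(6)=1604, T(7)=-3132, T(8)=6340, T(9)=-12604, T(10)=25284, T(11)=-50492, T(12)=101060, T(13)=-202044, T(14)=404164; answer 404164
Part II: Y1 = 404164; w = 7; total draws C(15,4) = 1365; favorable C(3,2)*C(12,2) = 198; P = 66/455; answer 66/455
Part III: Y2 = 66/455; threaded value p + q = 521; c = 8; 8*(8)^3 + 5*(8)^2 + 8*(8)^1 + 3 = (4096) + (320) + (64) + (3) = 4483; answer 4483

4483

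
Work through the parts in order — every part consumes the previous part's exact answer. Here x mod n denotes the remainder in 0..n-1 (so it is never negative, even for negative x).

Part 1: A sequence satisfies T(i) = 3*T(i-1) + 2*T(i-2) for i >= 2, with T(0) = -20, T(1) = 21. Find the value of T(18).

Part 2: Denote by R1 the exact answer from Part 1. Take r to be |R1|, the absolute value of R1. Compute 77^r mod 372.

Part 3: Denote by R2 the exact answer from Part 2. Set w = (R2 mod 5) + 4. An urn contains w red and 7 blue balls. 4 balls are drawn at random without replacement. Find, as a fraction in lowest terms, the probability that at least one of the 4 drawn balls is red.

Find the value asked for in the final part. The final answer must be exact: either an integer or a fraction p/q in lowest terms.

Part 1: T(2) = 3*(21) + 2*(-20) = 23; iterating: T(2)=23, T(3)=111, T(4)=379, T(5)=1359, T(6)=4835, T(7)=17223, T(8)=61339, T(9)=218463, T(10)=778067, T(11)=2771127, T(12)=9869515, T(13)=35150799, T(14)=125191427, T(15)=445875879, T(16)=1588010491, T(17)=5655783231, T(18)=20143370675; answer 20143370675
Part 2: R1 = 20143370675; r = 20143370675; squarings mod 372: 77^1=77, 77^2=349, 77^4=157, 77^8=97, 77^16=109, 77^32=349, 77^64=157, 77^128=97, 77^256=109, 77^512=349, 77^1024=157, 77^2048=97, 77^4096=109, 77^8192=349, 77^16384=157, 77^32768=97, 77^65536=109, 77^131072=349, 77^262144=157, 77^524288=97, 77^1048576=109, 77^2097152=349, 77^4194304=157, 77^8388608=97, 77^16777216=109, 77^33554432=349, 77^67108864=157, 77^134217728=97, 77^268435456=109, 77^536870912=349, 77^1073741824=157, 77^2147483648=97, 77^4294967296=109, 77^8589934592=349, 77^17179869184=157; 77^20143370675 = 77^1 * 77^2 * 77^16 * 77^32 * 77^128 * 77^256 * 77^4096 * 77^8192 * 77^16384 * 77^65536 * 77^131072 * 77^2097152 * 77^8388608 * 77^268435456 * 77^536870912 * 77^2147483648 * 77^17179869184 = 185 (mod 372); answer 185
Part 3: R2 = 185; w = 4; total draws C(11,4) = 330; complement C(7,4) = 35; favorable 330 - 35 = 295; P = 59/66; answer 59/66

59/66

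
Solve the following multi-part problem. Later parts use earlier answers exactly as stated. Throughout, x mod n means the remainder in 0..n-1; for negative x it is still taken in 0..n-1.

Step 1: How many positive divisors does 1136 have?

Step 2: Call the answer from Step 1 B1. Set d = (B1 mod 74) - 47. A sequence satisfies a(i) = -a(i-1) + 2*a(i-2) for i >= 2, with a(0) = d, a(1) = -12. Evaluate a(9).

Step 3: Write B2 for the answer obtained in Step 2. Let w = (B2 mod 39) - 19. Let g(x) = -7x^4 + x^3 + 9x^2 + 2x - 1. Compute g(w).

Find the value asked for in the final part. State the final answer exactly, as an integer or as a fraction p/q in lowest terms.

Step 1: 1136 = 2^4 * 71; number of divisors = (4+1) * (1+1) = 10; answer 10
Step 2: B1 = 10; d = -37; a(2) = -1*(-12) + 2*(-37) = -62; iterating: a(2)=-62, a(3)=38, a(4)=-162, a(5)=238, a(6)=-562, a(7)=1038, a(8)=-2162, a(9)=4238; answer 4238
Step 3: B2 = 4238; w = 7; -7*(7)^4 + 1*(7)^3 + 9*(7)^2 + 2*(7)^1 - 1 = (-16807) + (343) + (441) + (14) + (-1) = -16010; answer -16010

-16010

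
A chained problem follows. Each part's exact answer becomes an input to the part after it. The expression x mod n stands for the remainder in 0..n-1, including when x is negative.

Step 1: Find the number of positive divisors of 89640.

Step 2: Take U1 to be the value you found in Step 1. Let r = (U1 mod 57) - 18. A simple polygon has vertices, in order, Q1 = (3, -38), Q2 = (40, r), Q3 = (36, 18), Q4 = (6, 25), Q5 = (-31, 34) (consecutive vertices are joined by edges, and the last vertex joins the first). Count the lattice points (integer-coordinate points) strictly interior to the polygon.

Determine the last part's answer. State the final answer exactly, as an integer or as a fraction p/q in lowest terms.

Step 1: 89640 = 2^3 * 3^3 * 5 * 83; number of divisors = (3+1) * (3+1) * (1+1) * (1+1) = 64; answer 64
Step 2: U1 = 64; r = -11; cross terms: (3*-11 - 40*-38)=1487, (40*18 - 36*-11)=1116, (36*25 - 6*18)=792, (6*34 - -31*25)=979, (-31*-38 - 3*34)=1076; twice the area = |5450| = 5450; area = 2725; boundary points = 1 + 1 + 1 + 1 + 2 = 6; strictly interior points = area - boundary/2 + 1 = 2723; answer 2723

2723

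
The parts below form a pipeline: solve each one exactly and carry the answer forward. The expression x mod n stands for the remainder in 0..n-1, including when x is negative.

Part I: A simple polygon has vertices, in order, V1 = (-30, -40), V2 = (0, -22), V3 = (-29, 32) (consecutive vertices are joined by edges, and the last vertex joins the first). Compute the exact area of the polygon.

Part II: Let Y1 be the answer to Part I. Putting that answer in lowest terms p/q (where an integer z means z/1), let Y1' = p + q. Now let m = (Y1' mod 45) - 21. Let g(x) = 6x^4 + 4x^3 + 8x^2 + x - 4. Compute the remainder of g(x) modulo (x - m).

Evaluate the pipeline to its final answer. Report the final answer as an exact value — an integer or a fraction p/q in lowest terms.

Part I: cross terms: (-30*-22 - 0*-40)=660, (0*32 - -29*-22)=-638, (-29*-40 - -30*32)=2120; twice the area = |2142| = 2142; area = 1071; answer 1071
Part II: Y1 = 1071; threaded value p + q = 1072; m = 16; remainder = value at the root: 6*(16)^4 + 4*(16)^3 + 8*(16)^2 + 1*(16)^1 - 4 = (393216) + (16384) + (2048) + (16) + (-4) = 411660; answer 411660

411660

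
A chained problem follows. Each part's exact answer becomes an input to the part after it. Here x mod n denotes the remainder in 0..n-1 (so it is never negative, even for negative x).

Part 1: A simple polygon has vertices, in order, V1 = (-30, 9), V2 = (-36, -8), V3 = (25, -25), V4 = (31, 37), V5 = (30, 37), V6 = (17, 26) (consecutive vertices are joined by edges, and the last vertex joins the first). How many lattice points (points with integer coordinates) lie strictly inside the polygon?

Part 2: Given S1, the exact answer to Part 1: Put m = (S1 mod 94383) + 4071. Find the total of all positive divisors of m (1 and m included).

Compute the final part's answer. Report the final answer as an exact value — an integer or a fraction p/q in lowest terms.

Part 1: cross terms: (-30*-8 - -36*9)=564, (-36*-25 - 25*-8)=1100, (25*37 - 31*-25)=1700, (31*37 - 30*37)=37, (30*26 - 17*37)=151, (17*9 - -30*26)=933; twice the area = |4485| = 4485; area = 4485/2; boundary points = 1 + 1 + 2 + 1 + 1 + 1 = 7; strictly interior points = area - boundary/2 + 1 = 2240; answer 2240
Part 2: S1 = 2240; m = 6311; 6311 is prime, so its only divisors are 1 and 6311; sigma = 1 + 6311 = 6312; answer 6312

6312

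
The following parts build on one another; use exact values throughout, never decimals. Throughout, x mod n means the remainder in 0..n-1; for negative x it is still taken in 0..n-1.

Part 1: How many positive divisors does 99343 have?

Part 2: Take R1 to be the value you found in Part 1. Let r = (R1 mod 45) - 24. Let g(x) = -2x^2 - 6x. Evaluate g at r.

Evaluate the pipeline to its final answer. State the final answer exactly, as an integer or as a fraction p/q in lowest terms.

-680

Part 1: 99343 = 41 * 2423; number of divisors = (1+1) * (1+1) = 4; answer 4
Part 2: R1 = 4; r = -20; -2*(-20)^2 - 6*(-20)^1 = (-800) + (120) = -680; answer -680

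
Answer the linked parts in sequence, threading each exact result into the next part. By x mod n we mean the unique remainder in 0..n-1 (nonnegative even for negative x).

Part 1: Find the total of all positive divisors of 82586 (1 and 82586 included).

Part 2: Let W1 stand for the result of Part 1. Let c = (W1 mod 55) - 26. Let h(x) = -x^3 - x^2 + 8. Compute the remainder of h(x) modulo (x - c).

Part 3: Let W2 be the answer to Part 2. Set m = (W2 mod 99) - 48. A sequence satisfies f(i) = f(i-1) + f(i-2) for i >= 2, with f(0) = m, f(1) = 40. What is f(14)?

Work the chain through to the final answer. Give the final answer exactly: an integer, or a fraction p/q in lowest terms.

Part 1: 82586 = 2 * 7 * 17 * 347; sigma = (1 + 2) * (1 + 7) * (1 + 17) * (1 + 347) = 3 * 8 * 18 * 348 = 150336; answer 150336
Part 2: W1 = 150336; c = -5; remainder = value at the root: -1*(-5)^3 - 1*(-5)^2 + 8 = (125) + (-25) + (8) = 108; answer 108
Part 3: W2 = 108; m = -39; f(2) = 1*(40) + 1*(-39) = 1; iterating: f(2)=1, f(3)=41, f(4)=42, f(5)=83, f(6)=125, f(7)=208, f(8)=333, f(9)=541, f(10)=874, f(11)=1415, f(12)=2289, f(13)=3704, f(14)=5993; answer 5993

5993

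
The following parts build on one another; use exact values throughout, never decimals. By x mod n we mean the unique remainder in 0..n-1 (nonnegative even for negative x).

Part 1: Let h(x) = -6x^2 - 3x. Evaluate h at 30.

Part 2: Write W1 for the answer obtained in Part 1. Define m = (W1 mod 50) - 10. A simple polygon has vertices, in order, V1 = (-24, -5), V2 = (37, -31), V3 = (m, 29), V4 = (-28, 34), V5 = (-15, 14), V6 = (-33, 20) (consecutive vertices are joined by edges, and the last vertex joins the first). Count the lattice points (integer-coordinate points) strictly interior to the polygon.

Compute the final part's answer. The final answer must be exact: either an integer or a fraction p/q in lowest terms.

Part 1: -6*(30)^2 - 3*(30)^1 = (-5400) + (-90) = -5490; answer -5490
Part 2: W1 = -5490; m = 0; cross terms: (-24*-31 - 37*-5)=929, (37*29 - 0*-31)=1073, (0*34 - -28*29)=812, (-28*14 - -15*34)=118, (-15*20 - -33*14)=162, (-33*-5 - -24*20)=645; twice the area = |3739| = 3739; area = 3739/2; boundary points = 1 + 1 + 1 + 1 + 6 + 1 = 11; strictly interior points = area - boundary/2 + 1 = 1865; answer 1865

1865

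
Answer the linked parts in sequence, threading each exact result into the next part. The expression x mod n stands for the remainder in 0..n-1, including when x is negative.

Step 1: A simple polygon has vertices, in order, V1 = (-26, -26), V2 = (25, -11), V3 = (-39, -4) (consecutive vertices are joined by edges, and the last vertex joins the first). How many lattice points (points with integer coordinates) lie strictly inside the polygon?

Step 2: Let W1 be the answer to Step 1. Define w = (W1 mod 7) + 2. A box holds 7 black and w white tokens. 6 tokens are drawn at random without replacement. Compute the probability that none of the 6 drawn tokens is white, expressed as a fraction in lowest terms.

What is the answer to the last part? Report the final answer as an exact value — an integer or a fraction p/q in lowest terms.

1/715

Step 1: cross terms: (-26*-11 - 25*-26)=936, (25*-4 - -39*-11)=-529, (-39*-26 - -26*-4)=910; twice the area = |1317| = 1317; area = 1317/2; boundary points = 3 + 1 + 1 = 5; strictly interior points = area - boundary/2 + 1 = 657; answer 657
Step 2: W1 = 657; w = 8; total draws C(15,6) = 5005; favorable C(7,6) = 7; P = 1/715; answer 1/715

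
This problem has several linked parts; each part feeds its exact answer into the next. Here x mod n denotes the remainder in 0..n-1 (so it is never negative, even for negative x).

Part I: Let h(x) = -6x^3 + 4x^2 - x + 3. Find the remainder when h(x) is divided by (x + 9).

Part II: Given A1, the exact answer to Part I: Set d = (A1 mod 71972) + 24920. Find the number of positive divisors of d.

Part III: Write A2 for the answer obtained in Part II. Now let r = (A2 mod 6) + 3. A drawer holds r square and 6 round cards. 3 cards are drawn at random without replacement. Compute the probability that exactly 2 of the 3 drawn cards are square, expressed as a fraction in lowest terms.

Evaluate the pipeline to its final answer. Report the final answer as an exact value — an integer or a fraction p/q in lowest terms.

4/11

Part I: remainder = value at the root: -6*(-9)^3 + 4*(-9)^2 - 1*(-9)^1 + 3 = (4374) + (324) + (9) + (3) = 4710; answer 4710
Part II: A1 = 4710; d = 29630; 29630 = 2 * 5 * 2963; number of divisors = (1+1) * (1+1) * (1+1) = 8; answer 8
Part III: A2 = 8; r = 5; total draws C(11,3) = 165; favorable C(5,2)*C(6,1) = 60; P = 4/11; answer 4/11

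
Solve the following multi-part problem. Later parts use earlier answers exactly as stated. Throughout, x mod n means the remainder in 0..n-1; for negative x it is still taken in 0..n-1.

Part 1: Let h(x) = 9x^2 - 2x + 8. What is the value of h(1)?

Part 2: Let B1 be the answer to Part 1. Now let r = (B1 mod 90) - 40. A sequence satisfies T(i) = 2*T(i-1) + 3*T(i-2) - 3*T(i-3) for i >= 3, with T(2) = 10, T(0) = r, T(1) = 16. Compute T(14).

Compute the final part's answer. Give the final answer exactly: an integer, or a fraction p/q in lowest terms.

Part 1: 9*(1)^2 - 2*(1)^1 + 8 = (9) + (-2) + (8) = 15; answer 15
Part 2: B1 = 15; r = -25; T(3) = 2*(10) + 3*(16) - 3*(-25) = 143; iterating: T(3)=143, T(4)=268, T(5)=935, T(6)=2245, T(7)=6491, T(8)=16912, T(9)=46562, T(10)=124387, T(11)=337724, T(12)=908923, T(13)=2457857, T(14)=6629311; answer 6629311

6629311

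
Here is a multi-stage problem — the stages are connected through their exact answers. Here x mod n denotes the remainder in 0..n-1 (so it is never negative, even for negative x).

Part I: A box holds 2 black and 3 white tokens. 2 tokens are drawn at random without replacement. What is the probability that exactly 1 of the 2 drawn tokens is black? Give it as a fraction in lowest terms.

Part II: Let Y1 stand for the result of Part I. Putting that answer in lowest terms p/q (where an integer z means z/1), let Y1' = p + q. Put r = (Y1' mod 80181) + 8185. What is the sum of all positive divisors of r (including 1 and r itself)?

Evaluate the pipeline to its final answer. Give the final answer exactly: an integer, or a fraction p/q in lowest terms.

10928

Part I: total draws C(5,2) = 10; favorable C(2,1)*C(3,1) = 6; P = 3/5; answer 3/5
Part II: Y1 = 3/5; threaded value p + q = 8; r = 8193; 8193 = 3 * 2731; sigma = (1 + 3) * (1 + 2731) = 4 * 2732 = 10928; answer 10928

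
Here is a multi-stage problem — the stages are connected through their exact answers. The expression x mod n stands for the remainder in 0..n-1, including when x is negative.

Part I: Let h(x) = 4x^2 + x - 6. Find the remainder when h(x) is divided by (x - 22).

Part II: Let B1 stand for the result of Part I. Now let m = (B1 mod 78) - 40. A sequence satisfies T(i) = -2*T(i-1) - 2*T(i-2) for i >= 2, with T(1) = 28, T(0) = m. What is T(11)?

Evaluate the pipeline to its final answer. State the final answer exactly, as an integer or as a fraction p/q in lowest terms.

Part I: remainder = value at the root: 4*(22)^2 + 1*(22)^1 - 6 = (1936) + (22) + (-6) = 1952; answer 1952
Part II: B1 = 1952; m = -38; T(2) = -2*(28) - 2*(-38) = 20; iterating: T(2)=20, T(3)=-96, T(4)=152, T(5)=-112, T(6)=-80, T(7)=384, T(8)=-608, T(9)=448, T(10)=320, T(11)=-1536; answer -1536

-1536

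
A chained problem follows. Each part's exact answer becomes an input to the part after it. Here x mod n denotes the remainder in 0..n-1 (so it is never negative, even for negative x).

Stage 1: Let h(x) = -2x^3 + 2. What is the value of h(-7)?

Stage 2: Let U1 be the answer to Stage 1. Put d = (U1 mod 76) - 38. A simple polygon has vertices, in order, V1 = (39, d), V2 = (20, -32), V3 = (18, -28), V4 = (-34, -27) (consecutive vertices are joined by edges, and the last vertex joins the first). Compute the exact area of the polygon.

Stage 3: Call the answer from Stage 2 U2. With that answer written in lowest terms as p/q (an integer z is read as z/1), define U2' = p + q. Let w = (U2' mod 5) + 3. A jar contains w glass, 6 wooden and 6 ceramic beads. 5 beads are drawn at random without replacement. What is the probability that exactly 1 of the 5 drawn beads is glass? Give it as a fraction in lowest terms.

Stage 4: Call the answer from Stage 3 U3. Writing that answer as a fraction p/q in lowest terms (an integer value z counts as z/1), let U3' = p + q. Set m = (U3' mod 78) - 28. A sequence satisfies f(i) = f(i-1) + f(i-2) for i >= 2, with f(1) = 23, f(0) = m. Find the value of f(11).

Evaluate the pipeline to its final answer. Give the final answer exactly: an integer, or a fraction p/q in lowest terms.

Stage 1: -2*(-7)^3 + 2 = (686) + (2) = 688; answer 688
Stage 2: U1 = 688; d = -34; cross terms: (39*-32 - 20*-34)=-568, (20*-28 - 18*-32)=16, (18*-27 - -34*-28)=-1438, (-34*-34 - 39*-27)=2209; twice the area = |219| = 219; area = 219/2; answer 219/2
Stage 3: U2 = 219/2; threaded value p + q = 221; w = 4; total draws C(16,5) = 4368; favorable C(4,1)*C(12,4) = 1980; P = 165/364; answer 165/364
Stage 4: U3 = 165/364; threaded value p + q = 529; m = 33; f(2) = 1*(23) + 1*(33) = 56; iterating: f(2)=56, f(3)=79, f(4)=135, f(5)=214, f(6)=349, f(7)=563, f(8)=912, f(9)=1475, f(10)=2387, f(11)=3862; answer 3862

3862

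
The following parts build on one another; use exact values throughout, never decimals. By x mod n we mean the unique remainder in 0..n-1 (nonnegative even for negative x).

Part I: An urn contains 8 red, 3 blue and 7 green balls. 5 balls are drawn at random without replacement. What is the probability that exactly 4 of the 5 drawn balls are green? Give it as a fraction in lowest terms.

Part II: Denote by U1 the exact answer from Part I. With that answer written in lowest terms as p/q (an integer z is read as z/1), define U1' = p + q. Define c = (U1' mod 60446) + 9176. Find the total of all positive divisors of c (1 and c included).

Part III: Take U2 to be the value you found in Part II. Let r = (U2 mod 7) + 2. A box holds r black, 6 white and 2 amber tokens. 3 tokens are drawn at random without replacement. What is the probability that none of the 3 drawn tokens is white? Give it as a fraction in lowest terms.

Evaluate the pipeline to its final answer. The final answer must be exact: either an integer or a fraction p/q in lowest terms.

1/30

Part I: total draws C(18,5) = 8568; favorable C(7,4)*C(11,1) = 385; P = 55/1224; answer 55/1224
Part II: U1 = 55/1224; threaded value p + q = 1279; c = 10455; 10455 = 3 * 5 * 17 * 41; sigma = (1 + 3) * (1 + 5) * (1 + 17) * (1 + 41) = 4 * 6 * 18 * 42 = 18144; answer 18144
Part III: U2 = 18144; r = 2; total draws C(10,3) = 120; favorable C(4,3) = 4; P = 1/30; answer 1/30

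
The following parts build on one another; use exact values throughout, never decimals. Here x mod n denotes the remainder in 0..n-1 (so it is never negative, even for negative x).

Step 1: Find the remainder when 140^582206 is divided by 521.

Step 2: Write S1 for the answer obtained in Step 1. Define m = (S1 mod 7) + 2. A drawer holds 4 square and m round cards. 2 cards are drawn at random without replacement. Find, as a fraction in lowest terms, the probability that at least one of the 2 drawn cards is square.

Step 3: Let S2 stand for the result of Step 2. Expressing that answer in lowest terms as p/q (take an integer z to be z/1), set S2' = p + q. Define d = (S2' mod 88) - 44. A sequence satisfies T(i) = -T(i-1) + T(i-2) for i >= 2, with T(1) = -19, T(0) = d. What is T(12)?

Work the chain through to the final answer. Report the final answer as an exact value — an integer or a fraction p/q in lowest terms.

-23

Step 1: squarings mod 521: 140^1=140, 140^2=323, 140^4=129, 140^8=490, 140^16=440, 140^32=309, 140^64=138, 140^128=288, 140^256=105, 140^512=84, 140^1024=283, 140^2048=376, 140^4096=185, 140^8192=360, 140^16384=392, 140^32768=490, 140^65536=440, 140^131072=309, 140^262144=138, 140^524288=288; 140^582206 = 140^2 * 140^4 * 140^8 * 140^16 * 140^32 * 140^512 * 140^8192 * 140^16384 * 140^32768 * 140^524288 = 232 (mod 521); answer 232
Step 2: S1 = 232; m = 3; total draws C(7,2) = 21; complement C(3,2) = 3; favorable 21 - 3 = 18; P = 6/7; answer 6/7
Step 3: S2 = 6/7; threaded value p + q = 13; d = -31; T(2) = -1*(-19) + 1*(-31) = -12; iterating: T(2)=-12, T(3)=-7, T(4)=-5, T(5)=-2, T(6)=-3, T(7)=1, T(8)=-4, T(9)=5, T(10)=-9, T(11)=14, T(12)=-23; answer -23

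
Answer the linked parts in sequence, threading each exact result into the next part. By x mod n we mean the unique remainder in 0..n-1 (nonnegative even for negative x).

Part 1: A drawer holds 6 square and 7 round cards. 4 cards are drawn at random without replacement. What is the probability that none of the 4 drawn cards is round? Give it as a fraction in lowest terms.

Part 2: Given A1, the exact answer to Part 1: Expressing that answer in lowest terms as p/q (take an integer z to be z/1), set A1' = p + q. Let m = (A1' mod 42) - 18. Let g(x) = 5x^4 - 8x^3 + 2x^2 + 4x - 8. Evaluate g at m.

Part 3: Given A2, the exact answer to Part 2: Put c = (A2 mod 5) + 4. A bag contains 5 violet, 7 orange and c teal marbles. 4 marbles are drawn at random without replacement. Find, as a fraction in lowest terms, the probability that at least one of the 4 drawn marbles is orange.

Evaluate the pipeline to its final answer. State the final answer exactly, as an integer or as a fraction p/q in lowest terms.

Part 1: total draws C(13,4) = 715; favorable C(6,4) = 15; P = 3/143; answer 3/143
Part 2: A1 = 3/143; threaded value p + q = 146; m = 2; 5*(2)^4 - 8*(2)^3 + 2*(2)^2 + 4*(2)^1 - 8 = (80) + (-64) + (8) + (8) + (-8) = 24; answer 24
Part 3: A2 = 24; c = 8; total draws C(20,4) = 4845; complement C(13,4) = 715; favorable 4845 - 715 = 4130; P = 826/969; answer 826/969

826/969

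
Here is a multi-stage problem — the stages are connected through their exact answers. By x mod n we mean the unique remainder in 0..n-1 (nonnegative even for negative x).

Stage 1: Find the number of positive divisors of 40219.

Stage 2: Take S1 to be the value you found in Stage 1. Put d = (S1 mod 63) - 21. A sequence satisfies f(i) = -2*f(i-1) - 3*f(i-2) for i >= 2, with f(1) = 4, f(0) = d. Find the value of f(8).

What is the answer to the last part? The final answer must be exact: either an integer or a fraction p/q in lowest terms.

Stage 1: 40219 = 37 * 1087; number of divisors = (1+1) * (1+1) = 4; answer 4
Stage 2: S1 = 4; d = -17; f(2) = -2*(4) - 3*(-17) = 43; iterating: f(2)=43, f(3)=-98, f(4)=67, f(5)=160, f(6)=-521, f(7)=562, f(8)=439; answer 439

439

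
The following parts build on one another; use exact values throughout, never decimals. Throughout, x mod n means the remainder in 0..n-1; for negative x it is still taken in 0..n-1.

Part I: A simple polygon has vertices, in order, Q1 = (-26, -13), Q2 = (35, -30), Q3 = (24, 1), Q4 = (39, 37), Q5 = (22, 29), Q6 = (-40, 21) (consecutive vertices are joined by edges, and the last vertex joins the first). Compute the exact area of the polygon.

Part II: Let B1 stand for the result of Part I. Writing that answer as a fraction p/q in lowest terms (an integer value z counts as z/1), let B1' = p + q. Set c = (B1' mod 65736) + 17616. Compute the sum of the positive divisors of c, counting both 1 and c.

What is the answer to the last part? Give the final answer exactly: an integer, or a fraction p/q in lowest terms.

23040

Part I: cross terms: (-26*-30 - 35*-13)=1235, (35*1 - 24*-30)=755, (24*37 - 39*1)=849, (39*29 - 22*37)=317, (22*21 - -40*29)=1622, (-40*-13 - -26*21)=1066; twice the area = |5844| = 5844; area = 2922; answer 2922
Part II: B1 = 2922; threaded value p + q = 2923; c = 20539; 20539 = 19 * 23 * 47; sigma = (1 + 19) * (1 + 23) * (1 + 47) = 20 * 24 * 48 = 23040; answer 23040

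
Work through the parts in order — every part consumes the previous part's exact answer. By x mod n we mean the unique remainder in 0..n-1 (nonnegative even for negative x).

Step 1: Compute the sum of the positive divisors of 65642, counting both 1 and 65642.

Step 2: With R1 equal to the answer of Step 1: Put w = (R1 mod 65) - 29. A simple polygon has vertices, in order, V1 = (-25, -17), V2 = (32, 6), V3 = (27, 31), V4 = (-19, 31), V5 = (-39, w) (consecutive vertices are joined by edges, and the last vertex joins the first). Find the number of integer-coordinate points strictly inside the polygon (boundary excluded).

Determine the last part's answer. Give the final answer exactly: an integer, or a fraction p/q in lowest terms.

2301

Step 1: 65642 = 2 * 23 * 1427; sigma = (1 + 2) * (1 + 23) * (1 + 1427) = 3 * 24 * 1428 = 102816; answer 102816
Step 2: R1 = 102816; w = 22; cross terms: (-25*6 - 32*-17)=394, (32*31 - 27*6)=830, (27*31 - -19*31)=1426, (-19*22 - -39*31)=791, (-39*-17 - -25*22)=1213; twice the area = |4654| = 4654; area = 2327; boundary points = 1 + 5 + 46 + 1 + 1 = 54; strictly interior points = area - boundary/2 + 1 = 2301; answer 2301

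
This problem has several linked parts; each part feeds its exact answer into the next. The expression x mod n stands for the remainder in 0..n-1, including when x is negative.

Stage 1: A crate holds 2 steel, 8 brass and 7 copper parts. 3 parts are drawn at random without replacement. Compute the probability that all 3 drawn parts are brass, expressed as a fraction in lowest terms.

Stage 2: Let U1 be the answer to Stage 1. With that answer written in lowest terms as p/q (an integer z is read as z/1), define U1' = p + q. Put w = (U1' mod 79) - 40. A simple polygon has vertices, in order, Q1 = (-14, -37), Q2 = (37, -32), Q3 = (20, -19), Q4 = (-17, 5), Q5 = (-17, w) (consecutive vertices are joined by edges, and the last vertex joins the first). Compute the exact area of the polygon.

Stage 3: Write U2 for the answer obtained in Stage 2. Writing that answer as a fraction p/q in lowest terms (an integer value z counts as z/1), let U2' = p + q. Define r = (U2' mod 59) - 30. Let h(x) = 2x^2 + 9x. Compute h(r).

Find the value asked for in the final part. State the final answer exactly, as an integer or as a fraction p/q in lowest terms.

Stage 1: total draws C(17,3) = 680; favorable C(8,3) = 56; P = 7/85; answer 7/85
Stage 2: U1 = 7/85; threaded value p + q = 92; w = -27; cross terms: (-14*-32 - 37*-37)=1817, (37*-19 - 20*-32)=-63, (20*5 - -17*-19)=-223, (-17*-27 - -17*5)=544, (-17*-37 - -14*-27)=251; twice the area = |2326| = 2326; area = 1163; answer 1163
Stage 3: U2 = 1163; threaded value p + q = 1164; r = 13; 2*(13)^2 + 9*(13)^1 = (338) + (117) = 455; answer 455

455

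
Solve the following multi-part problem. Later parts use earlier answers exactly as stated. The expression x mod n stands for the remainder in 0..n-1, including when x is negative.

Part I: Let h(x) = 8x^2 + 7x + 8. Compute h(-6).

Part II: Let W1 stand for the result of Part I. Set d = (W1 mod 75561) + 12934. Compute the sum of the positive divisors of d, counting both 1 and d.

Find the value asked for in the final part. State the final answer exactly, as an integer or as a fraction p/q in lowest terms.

35392

Part I: 8*(-6)^2 + 7*(-6)^1 + 8 = (288) + (-42) + (8) = 254; answer 254
Part II: W1 = 254; d = 13188; 13188 = 2^2 * 3 * 7 * 157; sigma = (1 + 2 + 4) * (1 + 3) * (1 + 7) * (1 + 157) = 7 * 4 * 8 * 158 = 35392; answer 35392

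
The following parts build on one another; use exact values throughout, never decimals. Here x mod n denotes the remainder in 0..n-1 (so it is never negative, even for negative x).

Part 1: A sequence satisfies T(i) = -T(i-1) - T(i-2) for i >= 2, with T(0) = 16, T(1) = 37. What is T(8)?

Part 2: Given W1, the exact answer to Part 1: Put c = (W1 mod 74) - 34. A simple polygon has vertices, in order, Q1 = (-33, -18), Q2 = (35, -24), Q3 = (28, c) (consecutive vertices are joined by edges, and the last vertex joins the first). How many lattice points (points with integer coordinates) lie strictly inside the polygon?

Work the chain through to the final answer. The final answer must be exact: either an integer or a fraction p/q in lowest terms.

Part 1: T(2) = -1*(37) - 1*(16) = -53; iterating: T(2)=-53, T(3)=16, T(4)=37, T(5)=-53, T(6)=16, T(7)=37, T(8)=-53; answer -53
Part 2: W1 = -53; c = -13; cross terms: (-33*-24 - 35*-18)=1422, (35*-13 - 28*-24)=217, (28*-18 - -33*-13)=-933; twice the area = |706| = 706; area = 353; boundary points = 2 + 1 + 1 = 4; strictly interior points = area - boundary/2 + 1 = 352; answer 352

352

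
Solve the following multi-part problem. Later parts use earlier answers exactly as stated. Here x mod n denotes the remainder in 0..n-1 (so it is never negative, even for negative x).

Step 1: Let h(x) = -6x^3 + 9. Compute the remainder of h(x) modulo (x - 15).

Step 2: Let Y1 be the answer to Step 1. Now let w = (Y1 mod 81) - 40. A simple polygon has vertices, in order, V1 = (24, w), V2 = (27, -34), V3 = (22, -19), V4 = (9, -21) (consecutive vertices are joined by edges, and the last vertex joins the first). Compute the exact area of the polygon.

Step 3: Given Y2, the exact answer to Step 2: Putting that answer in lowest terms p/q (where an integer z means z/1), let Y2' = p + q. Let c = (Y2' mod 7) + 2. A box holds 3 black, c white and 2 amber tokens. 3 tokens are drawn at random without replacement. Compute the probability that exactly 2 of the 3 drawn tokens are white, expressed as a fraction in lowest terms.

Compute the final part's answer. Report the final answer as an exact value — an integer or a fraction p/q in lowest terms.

21/44

Step 1: remainder = value at the root: -6*(15)^3 + 9 = (-20250) + (9) = -20241; answer -20241
Step 2: Y1 = -20241; w = -31; cross terms: (24*-34 - 27*-31)=21, (27*-19 - 22*-34)=235, (22*-21 - 9*-19)=-291, (9*-31 - 24*-21)=225; twice the area = |190| = 190; area = 95; answer 95
Step 3: Y2 = 95; threaded value p + q = 96; c = 7; total draws C(12,3) = 220; favorable C(7,2)*C(5,1) = 105; P = 21/44; answer 21/44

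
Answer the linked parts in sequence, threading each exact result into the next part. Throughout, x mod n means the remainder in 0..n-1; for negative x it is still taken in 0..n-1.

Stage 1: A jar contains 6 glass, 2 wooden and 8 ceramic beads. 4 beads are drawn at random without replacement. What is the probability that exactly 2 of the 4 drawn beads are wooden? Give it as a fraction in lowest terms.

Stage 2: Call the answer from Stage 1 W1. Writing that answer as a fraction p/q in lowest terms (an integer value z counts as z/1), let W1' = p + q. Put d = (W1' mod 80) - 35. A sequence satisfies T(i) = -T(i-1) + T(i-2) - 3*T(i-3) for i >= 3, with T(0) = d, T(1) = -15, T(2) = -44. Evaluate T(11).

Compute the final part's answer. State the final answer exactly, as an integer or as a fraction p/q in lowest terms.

Stage 1: total draws C(16,4) = 1820; favorable C(2,2)*C(14,2) = 91; P = 1/20; answer 1/20
Stage 2: W1 = 1/20; threaded value p + q = 21; d = -14; T(3) = -1*(-44) + 1*(-15) - 3*(-14) = 71; iterating: T(3)=71, T(4)=-70, T(5)=273, T(6)=-556, T(7)=1039, T(8)=-2414, T(9)=5121, T(10)=-10652, T(11)=23015; answer 23015

23015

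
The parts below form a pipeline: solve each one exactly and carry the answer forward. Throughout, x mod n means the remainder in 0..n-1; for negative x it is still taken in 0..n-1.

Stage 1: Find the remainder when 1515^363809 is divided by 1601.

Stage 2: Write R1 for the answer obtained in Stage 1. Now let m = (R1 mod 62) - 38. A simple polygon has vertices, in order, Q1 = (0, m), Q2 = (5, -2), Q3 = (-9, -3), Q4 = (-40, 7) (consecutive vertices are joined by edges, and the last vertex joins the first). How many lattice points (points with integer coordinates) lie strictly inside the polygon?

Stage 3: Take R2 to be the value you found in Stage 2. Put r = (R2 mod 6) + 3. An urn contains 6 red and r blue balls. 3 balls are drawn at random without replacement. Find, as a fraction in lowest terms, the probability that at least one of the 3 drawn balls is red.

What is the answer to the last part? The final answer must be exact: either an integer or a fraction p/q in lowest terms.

83/84

Stage 1: squarings mod 1601: 1515^1=1515, 1515^2=992, 1515^4=1050, 1515^8=1012, 1515^16=1105, 1515^32=1063, 1515^64=1264, 1515^128=1499, 1515^256=798, 1515^512=1207, 1515^1024=1540, 1515^2048=519, 1515^4096=393, 1515^8192=753, 1515^16384=255, 1515^32768=985, 1515^65536=19, 1515^131072=361, 1515^262144=640; 1515^363809 = 1515^1 * 1515^32 * 1515^256 * 1515^1024 * 1515^2048 * 1515^32768 * 1515^65536 * 1515^262144 = 895 (mod 1601); answer 895
Stage 2: R1 = 895; m = -11; cross terms: (0*-2 - 5*-11)=55, (5*-3 - -9*-2)=-33, (-9*7 - -40*-3)=-183, (-40*-11 - 0*7)=440; twice the area = |279| = 279; area = 279/2; boundary points = 1 + 1 + 1 + 2 = 5; strictly interior points = area - boundary/2 + 1 = 138; answer 138
Stage 3: R2 = 138; r = 3; total draws C(9,3) = 84; complement C(3,3) = 1; favorable 84 - 1 = 83; P = 83/84; answer 83/84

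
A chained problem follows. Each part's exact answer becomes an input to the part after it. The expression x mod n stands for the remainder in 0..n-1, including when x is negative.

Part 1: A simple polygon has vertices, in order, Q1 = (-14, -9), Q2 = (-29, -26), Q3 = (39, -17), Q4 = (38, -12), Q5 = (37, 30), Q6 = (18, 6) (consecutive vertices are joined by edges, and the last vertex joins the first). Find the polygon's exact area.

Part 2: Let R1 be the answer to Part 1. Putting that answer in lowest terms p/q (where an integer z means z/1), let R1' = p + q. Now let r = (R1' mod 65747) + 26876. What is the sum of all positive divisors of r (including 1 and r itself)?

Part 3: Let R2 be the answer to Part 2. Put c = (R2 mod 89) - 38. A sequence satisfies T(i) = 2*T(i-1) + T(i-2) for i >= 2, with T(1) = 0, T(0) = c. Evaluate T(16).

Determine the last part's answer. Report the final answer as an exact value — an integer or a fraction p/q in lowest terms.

-7215925

Part 1: cross terms: (-14*-26 - -29*-9)=103, (-29*-17 - 39*-26)=1507, (39*-12 - 38*-17)=178, (38*30 - 37*-12)=1584, (37*6 - 18*30)=-318, (18*-9 - -14*6)=-78; twice the area = |2976| = 2976; area = 1488; answer 1488
Part 2: R1 = 1488; threaded value p + q = 1489; r = 28365; 28365 = 3 * 5 * 31 * 61; sigma = (1 + 3) * (1 + 5) * (1 + 31) * (1 + 61) = 4 * 6 * 32 * 62 = 47616; answer 47616
Part 3: R2 = 47616; c = -37; T(2) = 2*(0) + 1*(-37) = -37; iterating: T(2)=-37, T(3)=-74, T(4)=-185, T(5)=-444, T(6)=-1073, T(7)=-2590, T(8)=-6253, T(9)=-15096, T(10)=-36445, T(11)=-87986, T(12)=-212417, T(13)=-512820, T(14)=-1238057, T(15)=-2988934, T(16)=-7215925; answer -7215925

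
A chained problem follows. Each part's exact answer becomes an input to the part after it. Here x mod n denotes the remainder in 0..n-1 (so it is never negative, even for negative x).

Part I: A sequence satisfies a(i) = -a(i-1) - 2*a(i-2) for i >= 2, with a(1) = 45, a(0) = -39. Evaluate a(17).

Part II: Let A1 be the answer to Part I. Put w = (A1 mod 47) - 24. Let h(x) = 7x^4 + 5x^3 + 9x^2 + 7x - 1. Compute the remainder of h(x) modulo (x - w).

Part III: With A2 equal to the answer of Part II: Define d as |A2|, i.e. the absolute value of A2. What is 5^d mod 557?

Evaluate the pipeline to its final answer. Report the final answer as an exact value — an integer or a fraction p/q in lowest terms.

Part I: a(2) = -1*(45) - 2*(-39) = 33; iterating: a(2)=33, a(3)=-123, a(4)=57, a(5)=189, a(6)=-303, a(7)=-75, a(8)=681, a(9)=-531, a(10)=-831, a(11)=1893, a(12)=-231, a(13)=-3555, a(14)=4017, a(15)=3093, a(16)=-11127, a(17)=4941; answer 4941
Part II: A1 = 4941; w = -18; remainder = value at the root: 7*(-18)^4 + 5*(-18)^3 + 9*(-18)^2 + 7*(-18)^1 - 1 = (734832) + (-29160) + (2916) + (-126) + (-1) = 708461; answer 708461
Part III: A2 = 708461; d = 708461; squarings mod 557: 5^1=5, 5^2=25, 5^4=68, 5^8=168, 5^16=374, 5^32=69, 5^64=305, 5^128=6, 5^256=36, 5^512=182, 5^1024=261, 5^2048=167, 5^4096=39, 5^8192=407, 5^16384=220, 5^32768=498, 5^65536=139, 5^131072=383, 5^262144=198, 5^524288=214; 5^708461 = 5^1 * 5^4 * 5^8 * 5^32 * 5^64 * 5^256 * 5^512 * 5^1024 * 5^2048 * 5^16384 * 5^32768 * 5^131072 * 5^524288 = 208 (mod 557); answer 208

208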